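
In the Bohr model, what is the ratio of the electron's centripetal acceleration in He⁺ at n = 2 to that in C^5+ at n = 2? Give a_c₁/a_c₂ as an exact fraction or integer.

a_c ∝ Z^3 · n^-4
a_c₁/a_c₂ = (2/6)^3 · (2/2)^-4 = 1/27

1/27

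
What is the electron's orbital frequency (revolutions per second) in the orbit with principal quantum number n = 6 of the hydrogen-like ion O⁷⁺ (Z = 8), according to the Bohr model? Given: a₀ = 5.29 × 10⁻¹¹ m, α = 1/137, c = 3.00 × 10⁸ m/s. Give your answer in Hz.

1.95 × 10¹⁵ Hz

r = n²a₀/Z = 2.38 × 10⁻¹⁰ m, v = Zαc/n = 2.92 × 10⁶ m/s
f = v/(2πr) = 1.95 × 10¹⁵ Hz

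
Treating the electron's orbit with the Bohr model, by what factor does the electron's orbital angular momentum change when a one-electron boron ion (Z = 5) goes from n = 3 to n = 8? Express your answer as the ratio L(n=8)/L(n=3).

L = nℏ depends only on n, so L ∝ n.
L(n=8)/L(n=3) = (8/3)^1 = 8/3

8/3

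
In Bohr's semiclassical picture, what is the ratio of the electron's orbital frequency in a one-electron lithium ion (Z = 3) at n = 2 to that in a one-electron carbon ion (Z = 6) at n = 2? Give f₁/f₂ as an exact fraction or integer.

1/4

f ∝ Z^2 · n^-3
f₁/f₂ = (3/6)^2 · (2/2)^-3 = 1/4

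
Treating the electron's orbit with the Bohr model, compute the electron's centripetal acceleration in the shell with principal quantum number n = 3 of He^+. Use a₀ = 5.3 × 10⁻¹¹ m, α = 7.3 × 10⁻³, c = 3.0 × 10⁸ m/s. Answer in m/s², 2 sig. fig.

r = n²a₀/Z = 2.4 × 10⁻¹⁰ m, v = Zαc/n = 1.5 × 10⁶ m/s
a = v²/r = (1.5 × 10⁶)² / 2.4 × 10⁻¹⁰ = 8.9 × 10²¹ m/s²

8.9 × 10²¹ m/s²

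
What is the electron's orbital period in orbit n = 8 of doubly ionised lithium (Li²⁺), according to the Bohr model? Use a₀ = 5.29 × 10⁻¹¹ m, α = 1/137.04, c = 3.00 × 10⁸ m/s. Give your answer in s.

8.64 × 10⁻¹⁵ s

r = n²a₀/Z = 8²·5.29 × 10⁻¹¹/3 = 1.13 × 10⁻⁹ m
v = Zαc/n = 3·0.00730·3.00 × 10⁸/8 = 8.21 × 10⁵ m/s
T = 2πr/v = 8.64 × 10⁻¹⁵ s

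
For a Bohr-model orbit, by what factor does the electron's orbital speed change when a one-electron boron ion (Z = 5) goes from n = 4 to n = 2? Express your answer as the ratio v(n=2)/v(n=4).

v ∝ Z^1 · n^-1; with Z fixed, v ∝ n^-1.
v(n=2)/v(n=4) = (2/4)^-1 = 2

2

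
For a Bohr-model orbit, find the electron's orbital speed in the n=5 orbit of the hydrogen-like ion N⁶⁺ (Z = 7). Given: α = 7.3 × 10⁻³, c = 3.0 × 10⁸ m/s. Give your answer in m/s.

3.1 × 10⁶ m/s

v_n = Zαc/n = 7 × 0.0073 × 3.0 × 10⁸ / 5
    = 3.1 × 10⁶ m/s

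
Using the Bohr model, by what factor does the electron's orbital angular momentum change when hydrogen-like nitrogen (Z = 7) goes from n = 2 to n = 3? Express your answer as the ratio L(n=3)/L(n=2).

3/2

L = nℏ depends only on n, so L ∝ n.
L(n=3)/L(n=2) = (3/2)^1 = 3/2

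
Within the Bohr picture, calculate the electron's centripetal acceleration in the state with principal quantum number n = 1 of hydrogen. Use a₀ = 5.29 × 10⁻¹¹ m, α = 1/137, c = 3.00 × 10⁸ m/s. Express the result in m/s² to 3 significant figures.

9.06 × 10²² m/s²

r = n²a₀/Z = 5.29 × 10⁻¹¹ m, v = Zαc/n = 2.19 × 10⁶ m/s
a = v²/r = (2.19 × 10⁶)² / 5.29 × 10⁻¹¹ = 9.06 × 10²² m/s²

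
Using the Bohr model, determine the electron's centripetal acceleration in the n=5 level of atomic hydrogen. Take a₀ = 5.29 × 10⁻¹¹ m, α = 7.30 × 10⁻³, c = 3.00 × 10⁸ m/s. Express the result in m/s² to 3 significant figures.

r = n²a₀/Z = 1.32 × 10⁻⁹ m, v = Zαc/n = 4.38 × 10⁵ m/s
a = v²/r = (4.38 × 10⁵)² / 1.32 × 10⁻⁹ = 1.45 × 10²⁰ m/s²

1.45 × 10²⁰ m/s²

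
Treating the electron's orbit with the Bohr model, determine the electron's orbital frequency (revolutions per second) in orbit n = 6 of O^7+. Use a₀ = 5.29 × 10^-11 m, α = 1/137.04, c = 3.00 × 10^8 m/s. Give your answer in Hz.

r = n²a₀/Z = 2.38 × 10^-10 m, v = Zαc/n = 2.92 × 10^6 m/s
f = v/(2πr) = 1.95 × 10^15 Hz

1.95 × 10^15 Hz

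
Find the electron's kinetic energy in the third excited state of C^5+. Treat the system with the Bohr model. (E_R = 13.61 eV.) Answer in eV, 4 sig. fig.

30.62 eV

For a Coulomb orbit the virial theorem gives K = −E_n.
E_n = −E_R·Z²/n², so K = E_R·Z²/n² = 13.61 × 6²/4² = 30.62 eV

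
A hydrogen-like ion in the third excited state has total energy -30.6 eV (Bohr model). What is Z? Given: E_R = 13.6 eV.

6

E_n = −E_R Z²/n² ⇒ Z² = −E_n n²/E_R = 30.6 × 4² / 13.6 ≈ 36.00
Z = 6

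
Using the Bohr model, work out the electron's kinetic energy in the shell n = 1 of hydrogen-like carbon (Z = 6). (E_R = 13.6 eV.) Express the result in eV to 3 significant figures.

490 eV

For a Coulomb orbit the virial theorem gives K = −E_n.
E_n = −E_R·Z²/n², so K = E_R·Z²/n² = 13.6 × 6²/1² = 490 eV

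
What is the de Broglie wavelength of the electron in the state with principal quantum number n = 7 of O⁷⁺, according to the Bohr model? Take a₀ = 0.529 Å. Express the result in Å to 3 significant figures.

The Bohr quantisation condition is nλ = 2πr_n.
r_n = n²a₀/Z = 3.24 Å
λ = 2πr_n/n = 2π·3.24/7 = 2.91 Å

2.91 Å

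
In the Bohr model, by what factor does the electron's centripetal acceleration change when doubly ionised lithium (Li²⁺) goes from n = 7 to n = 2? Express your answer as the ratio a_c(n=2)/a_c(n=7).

2401/16

a_c ∝ Z^3 · n^-4; with Z fixed, a_c ∝ n^-4.
a_c(n=2)/a_c(n=7) = (2/7)^-4 = 2401/16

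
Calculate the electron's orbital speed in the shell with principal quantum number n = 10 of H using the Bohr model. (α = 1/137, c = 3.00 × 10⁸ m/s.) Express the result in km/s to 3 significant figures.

219 km/s

v_n = Zαc/n = 1 × 0.00730 × 3.00 × 10⁸ / 10
    = 219 km/s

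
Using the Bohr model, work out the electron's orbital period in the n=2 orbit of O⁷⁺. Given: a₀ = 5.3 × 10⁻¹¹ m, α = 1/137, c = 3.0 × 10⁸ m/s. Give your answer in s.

1.9 × 10⁻¹⁷ s

r = n²a₀/Z = 2²·5.3 × 10⁻¹¹/8 = 2.6 × 10⁻¹¹ m
v = Zαc/n = 8·0.0073·3.0 × 10⁸/2 = 8.8 × 10⁶ m/s
T = 2πr/v = 1.9 × 10⁻¹⁷ s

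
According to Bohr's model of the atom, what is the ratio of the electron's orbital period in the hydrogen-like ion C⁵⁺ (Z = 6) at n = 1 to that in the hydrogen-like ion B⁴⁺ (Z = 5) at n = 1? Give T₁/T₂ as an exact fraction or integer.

25/36

T ∝ Z^-2 · n^3
T₁/T₂ = (6/5)^-2 · (1/1)^3 = 25/36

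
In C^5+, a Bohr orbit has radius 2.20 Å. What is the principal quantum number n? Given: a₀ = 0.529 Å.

5

r_n = n²a₀/Z ⇒ n² = rZ/a₀ = 2.20 × 6 / 0.529 ≈ 24.95
n = 5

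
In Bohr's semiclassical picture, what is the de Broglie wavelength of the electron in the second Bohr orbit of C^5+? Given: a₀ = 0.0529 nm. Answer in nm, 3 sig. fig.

The Bohr quantisation condition is nλ = 2πr_n.
r_n = n²a₀/Z = 0.0353 nm
λ = 2πr_n/n = 2π·0.0353/2 = 0.111 nm

0.111 nm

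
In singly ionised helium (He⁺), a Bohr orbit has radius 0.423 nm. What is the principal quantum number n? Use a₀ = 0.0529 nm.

r_n = n²a₀/Z ⇒ n² = rZ/a₀ = 0.423 × 2 / 0.0529 ≈ 15.99
n = 4

4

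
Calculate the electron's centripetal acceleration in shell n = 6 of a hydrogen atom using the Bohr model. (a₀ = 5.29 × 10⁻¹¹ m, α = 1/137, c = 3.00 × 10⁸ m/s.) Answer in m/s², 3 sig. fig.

6.99 × 10¹⁹ m/s²

r = n²a₀/Z = 1.90 × 10⁻⁹ m, v = Zαc/n = 3.65 × 10⁵ m/s
a = v²/r = (3.65 × 10⁵)² / 1.90 × 10⁻⁹ = 6.99 × 10¹⁹ m/s²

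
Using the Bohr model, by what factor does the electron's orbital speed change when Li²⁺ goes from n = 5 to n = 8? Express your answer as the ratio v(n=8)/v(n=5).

5/8

v ∝ Z^1 · n^-1; with Z fixed, v ∝ n^-1.
v(n=8)/v(n=5) = (8/5)^-1 = 5/8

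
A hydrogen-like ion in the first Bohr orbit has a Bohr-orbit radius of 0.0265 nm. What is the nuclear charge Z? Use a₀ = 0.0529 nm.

2

r_n = n²a₀/Z ⇒ Z = n²a₀/r = 1² × 0.0529 / 0.0265 ≈ 2.00
Z = 2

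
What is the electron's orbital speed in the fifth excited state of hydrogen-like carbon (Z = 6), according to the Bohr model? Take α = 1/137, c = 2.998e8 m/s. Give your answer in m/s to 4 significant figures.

2.188e6 m/s

v_n = Zαc/n = 6 × 0.007299 × 2.998e8 / 6
    = 2.188e6 m/s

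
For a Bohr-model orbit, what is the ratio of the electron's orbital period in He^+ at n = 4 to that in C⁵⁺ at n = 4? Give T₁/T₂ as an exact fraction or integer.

9

T ∝ Z^-2 · n^3
T₁/T₂ = (2/6)^-2 · (4/4)^3 = 9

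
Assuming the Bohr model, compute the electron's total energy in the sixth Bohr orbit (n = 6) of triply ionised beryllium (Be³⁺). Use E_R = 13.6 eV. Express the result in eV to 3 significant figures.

E_n = −E_R·Z²/n² = −13.6 × 4²/6² = -6.04 eV

-6.04 eV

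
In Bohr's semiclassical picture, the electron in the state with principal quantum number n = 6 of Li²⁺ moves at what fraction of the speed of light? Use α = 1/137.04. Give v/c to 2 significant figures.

v_n = Zαc/n, so v/c = Zα/n = 3 × 0.0073 / 6 = 0.0036

0.0036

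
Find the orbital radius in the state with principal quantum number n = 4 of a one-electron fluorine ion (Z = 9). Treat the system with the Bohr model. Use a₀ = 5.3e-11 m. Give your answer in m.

9.4e-11 m

r_n = n²a₀/Z = 4² × 5.3e-11 / 9
    = 16 × 5.3e-11 / 9 = 9.4e-11 m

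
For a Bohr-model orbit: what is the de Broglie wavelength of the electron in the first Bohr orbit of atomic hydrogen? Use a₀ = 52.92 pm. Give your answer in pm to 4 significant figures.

The Bohr quantisation condition is nλ = 2πr_n.
r_n = n²a₀/Z = 52.92 pm
λ = 2πr_n/n = 2π·52.92/1 = 332.5 pm

332.5 pm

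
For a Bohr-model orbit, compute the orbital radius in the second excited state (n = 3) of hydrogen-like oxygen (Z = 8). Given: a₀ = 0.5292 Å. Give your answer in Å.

r_n = n²a₀/Z = 3² × 0.5292 / 8
    = 9 × 0.5292 / 8 = 0.5954 Å

0.5954 Å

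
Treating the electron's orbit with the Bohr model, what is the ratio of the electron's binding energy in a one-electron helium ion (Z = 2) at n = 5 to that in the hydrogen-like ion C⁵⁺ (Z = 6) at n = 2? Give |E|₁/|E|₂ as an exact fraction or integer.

4/225

|E| ∝ Z^2 · n^-2
|E|₁/|E|₂ = (2/6)^2 · (5/2)^-2 = 4/225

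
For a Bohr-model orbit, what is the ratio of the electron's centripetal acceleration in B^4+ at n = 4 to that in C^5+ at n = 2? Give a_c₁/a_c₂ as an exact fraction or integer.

125/3456

a_c ∝ Z^3 · n^-4
a_c₁/a_c₂ = (5/6)^3 · (4/2)^-4 = 125/3456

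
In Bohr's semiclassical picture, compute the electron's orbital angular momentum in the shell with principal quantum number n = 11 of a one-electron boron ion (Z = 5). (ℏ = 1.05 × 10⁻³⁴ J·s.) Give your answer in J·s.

1.16 × 10⁻³³ J·s

L_n = nℏ = 11 × 1.05 × 10⁻³⁴ = 1.16 × 10⁻³³ J·s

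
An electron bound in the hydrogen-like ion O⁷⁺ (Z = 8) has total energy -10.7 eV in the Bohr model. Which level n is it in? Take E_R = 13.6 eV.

9

E_n = −E_R Z²/n² ⇒ n² = E_R Z²/(−E_n) = 13.6 × 8² / 10.7 ≈ 81.35
n = 9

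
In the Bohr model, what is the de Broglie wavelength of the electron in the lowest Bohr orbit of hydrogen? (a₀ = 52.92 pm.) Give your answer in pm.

332.5 pm

The Bohr quantisation condition is nλ = 2πr_n.
r_n = n²a₀/Z = 52.92 pm
λ = 2πr_n/n = 2π·52.92/1 = 332.5 pm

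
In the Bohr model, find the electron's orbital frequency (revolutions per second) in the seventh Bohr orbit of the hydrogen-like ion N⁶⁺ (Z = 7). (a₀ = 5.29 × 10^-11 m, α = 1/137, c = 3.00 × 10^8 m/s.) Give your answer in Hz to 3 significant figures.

9.41 × 10^14 Hz

r = n²a₀/Z = 3.70 × 10^-10 m, v = Zαc/n = 2.19 × 10^6 m/s
f = v/(2πr) = 9.41 × 10^14 Hz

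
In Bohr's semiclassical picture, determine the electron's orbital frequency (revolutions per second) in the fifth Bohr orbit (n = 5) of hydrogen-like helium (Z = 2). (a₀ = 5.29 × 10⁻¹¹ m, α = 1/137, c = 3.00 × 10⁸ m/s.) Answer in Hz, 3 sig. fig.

r = n²a₀/Z = 6.61 × 10⁻¹⁰ m, v = Zαc/n = 8.76 × 10⁵ m/s
f = v/(2πr) = 2.11 × 10¹⁴ Hz

2.11 × 10¹⁴ Hz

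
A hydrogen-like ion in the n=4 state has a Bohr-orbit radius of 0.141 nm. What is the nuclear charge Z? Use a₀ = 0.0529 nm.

r_n = n²a₀/Z ⇒ Z = n²a₀/r = 4² × 0.0529 / 0.141 ≈ 6.00
Z = 6

6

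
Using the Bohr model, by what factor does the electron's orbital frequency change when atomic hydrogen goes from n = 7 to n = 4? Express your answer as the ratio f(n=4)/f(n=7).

343/64

f ∝ Z^2 · n^-3; with Z fixed, f ∝ n^-3.
f(n=4)/f(n=7) = (4/7)^-3 = 343/64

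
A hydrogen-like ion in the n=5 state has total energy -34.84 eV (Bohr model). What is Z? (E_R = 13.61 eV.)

E_n = −E_R Z²/n² ⇒ Z² = −E_n n²/E_R = 34.84 × 5² / 13.61 ≈ 64.00
Z = 8

8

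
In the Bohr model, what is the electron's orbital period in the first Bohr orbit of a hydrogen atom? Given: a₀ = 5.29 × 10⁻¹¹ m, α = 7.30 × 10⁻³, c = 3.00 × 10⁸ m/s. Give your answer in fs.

0.152 fs

r = n²a₀/Z = 1²·5.29 × 10⁻¹¹/1 = 5.29 × 10⁻¹¹ m
v = Zαc/n = 1·0.00730·3.00 × 10⁸/1 = 2.19 × 10⁶ m/s
T = 2πr/v = 1.52 × 10⁻¹⁶ s = 0.152 fs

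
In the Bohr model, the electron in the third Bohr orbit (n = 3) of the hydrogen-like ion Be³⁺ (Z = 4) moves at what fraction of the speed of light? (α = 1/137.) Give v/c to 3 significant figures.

0.00973

v_n = Zαc/n, so v/c = Zα/n = 4 × 0.00730 / 3 = 0.00973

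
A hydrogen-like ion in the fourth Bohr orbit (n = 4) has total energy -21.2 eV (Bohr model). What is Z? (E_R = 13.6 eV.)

5

E_n = −E_R Z²/n² ⇒ Z² = −E_n n²/E_R = 21.2 × 4² / 13.6 ≈ 24.94
Z = 5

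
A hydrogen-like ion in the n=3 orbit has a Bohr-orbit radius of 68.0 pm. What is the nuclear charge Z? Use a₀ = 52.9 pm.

7

r_n = n²a₀/Z ⇒ Z = n²a₀/r = 3² × 52.9 / 68.0 ≈ 7.00
Z = 7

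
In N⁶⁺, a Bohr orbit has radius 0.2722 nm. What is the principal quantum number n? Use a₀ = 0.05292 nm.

r_n = n²a₀/Z ⇒ n² = rZ/a₀ = 0.2722 × 7 / 0.05292 ≈ 36.01
n = 6

6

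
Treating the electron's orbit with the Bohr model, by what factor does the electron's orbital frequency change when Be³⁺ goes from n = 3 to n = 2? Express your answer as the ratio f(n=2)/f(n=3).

f ∝ Z^2 · n^-3; with Z fixed, f ∝ n^-3.
f(n=2)/f(n=3) = (2/3)^-3 = 27/8

27/8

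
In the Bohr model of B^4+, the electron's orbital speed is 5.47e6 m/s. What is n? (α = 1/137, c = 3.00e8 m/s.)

v_n = Zαc/n ⇒ n = Zαc/v = 5 × 0.00730 × 3.00e8 / 5.47e6 ≈ 2.00
n = 2

2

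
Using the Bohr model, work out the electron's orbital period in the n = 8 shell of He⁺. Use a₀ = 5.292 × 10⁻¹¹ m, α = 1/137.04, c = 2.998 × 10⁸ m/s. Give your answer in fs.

19.45 fs

r = n²a₀/Z = 8²·5.292 × 10⁻¹¹/2 = 1.693 × 10⁻⁹ m
v = Zαc/n = 2·0.007297·2.998 × 10⁸/8 = 5.469 × 10⁵ m/s
T = 2πr/v = 1.945 × 10⁻¹⁴ s = 19.45 fs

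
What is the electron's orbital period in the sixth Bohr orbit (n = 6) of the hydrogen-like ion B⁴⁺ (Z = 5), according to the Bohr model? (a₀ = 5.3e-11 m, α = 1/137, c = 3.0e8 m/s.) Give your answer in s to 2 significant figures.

r = n²a₀/Z = 6²·5.3e-11/5 = 3.8e-10 m
v = Zαc/n = 5·0.0073·3.0e8/6 = 1.8e6 m/s
T = 2πr/v = 1.3e-15 s

1.3e-15 s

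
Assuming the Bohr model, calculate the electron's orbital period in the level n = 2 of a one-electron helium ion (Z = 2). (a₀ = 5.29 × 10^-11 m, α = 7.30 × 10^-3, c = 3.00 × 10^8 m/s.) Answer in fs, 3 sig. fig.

r = n²a₀/Z = 2²·5.29 × 10^-11/2 = 1.06 × 10^-10 m
v = Zαc/n = 2·0.00730·3.00 × 10^8/2 = 2.19 × 10^6 m/s
T = 2πr/v = 3.04 × 10^-16 s = 0.304 fs

0.304 fs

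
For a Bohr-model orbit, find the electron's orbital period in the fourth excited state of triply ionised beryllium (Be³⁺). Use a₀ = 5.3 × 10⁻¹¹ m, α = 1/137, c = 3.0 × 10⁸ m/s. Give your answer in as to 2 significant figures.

1200 as

r = n²a₀/Z = 5²·5.3 × 10⁻¹¹/4 = 3.3 × 10⁻¹⁰ m
v = Zαc/n = 4·0.0073·3.0 × 10⁸/5 = 1.8 × 10⁶ m/s
T = 2πr/v = 1.2 × 10⁻¹⁵ s = 1200 as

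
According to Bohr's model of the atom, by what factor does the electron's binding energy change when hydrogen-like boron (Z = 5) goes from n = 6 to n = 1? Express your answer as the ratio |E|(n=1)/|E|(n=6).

36

|E| ∝ Z^2 · n^-2; with Z fixed, |E| ∝ n^-2.
|E|(n=1)/|E|(n=6) = (1/6)^-2 = 36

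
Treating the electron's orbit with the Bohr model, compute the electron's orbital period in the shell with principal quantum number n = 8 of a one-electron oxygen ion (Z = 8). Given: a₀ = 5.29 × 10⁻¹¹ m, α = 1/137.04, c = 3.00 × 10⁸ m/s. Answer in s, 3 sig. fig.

r = n²a₀/Z = 8²·5.29 × 10⁻¹¹/8 = 4.23 × 10⁻¹⁰ m
v = Zαc/n = 8·0.00730·3.00 × 10⁸/8 = 2.19 × 10⁶ m/s
T = 2πr/v = 1.21 × 10⁻¹⁵ s

1.21 × 10⁻¹⁵ s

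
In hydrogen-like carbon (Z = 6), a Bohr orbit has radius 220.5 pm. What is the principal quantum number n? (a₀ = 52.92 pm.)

5

r_n = n²a₀/Z ⇒ n² = rZ/a₀ = 220.5 × 6 / 52.92 ≈ 25.00
n = 5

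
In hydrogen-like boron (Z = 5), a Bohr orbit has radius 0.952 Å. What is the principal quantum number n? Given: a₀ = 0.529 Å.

3

r_n = n²a₀/Z ⇒ n² = rZ/a₀ = 0.952 × 5 / 0.529 ≈ 9.00
n = 3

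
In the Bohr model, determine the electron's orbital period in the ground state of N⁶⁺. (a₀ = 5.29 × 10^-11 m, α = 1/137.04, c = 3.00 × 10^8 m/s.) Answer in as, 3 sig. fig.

r = n²a₀/Z = 1²·5.29 × 10^-11/7 = 7.56 × 10^-12 m
v = Zαc/n = 7·0.00730·3.00 × 10^8/1 = 1.53 × 10^7 m/s
T = 2πr/v = 3.10 × 10^-18 s = 3.10 as

3.10 as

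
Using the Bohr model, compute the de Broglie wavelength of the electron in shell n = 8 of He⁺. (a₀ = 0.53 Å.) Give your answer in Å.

The Bohr quantisation condition is nλ = 2πr_n.
r_n = n²a₀/Z = 17 Å
λ = 2πr_n/n = 2π·17/8 = 13 Å

13 Å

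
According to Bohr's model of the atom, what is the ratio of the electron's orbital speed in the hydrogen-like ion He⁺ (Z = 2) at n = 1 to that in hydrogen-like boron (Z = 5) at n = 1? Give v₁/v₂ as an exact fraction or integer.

2/5

v ∝ Z^1 · n^-1
v₁/v₂ = (2/5)^1 · (1/1)^-1 = 2/5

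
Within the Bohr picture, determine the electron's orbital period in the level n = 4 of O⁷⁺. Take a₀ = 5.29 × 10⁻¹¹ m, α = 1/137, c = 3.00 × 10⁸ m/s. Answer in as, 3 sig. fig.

r = n²a₀/Z = 4²·5.29 × 10⁻¹¹/8 = 1.06 × 10⁻¹⁰ m
v = Zαc/n = 8·0.00730·3.00 × 10⁸/4 = 4.38 × 10⁶ m/s
T = 2πr/v = 1.52 × 10⁻¹⁶ s = 152 as

152 as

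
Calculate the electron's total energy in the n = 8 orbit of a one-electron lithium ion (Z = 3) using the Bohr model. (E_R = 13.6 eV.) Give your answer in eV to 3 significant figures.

E_n = −E_R·Z²/n² = −13.6 × 3²/8² = -1.91 eV

-1.91 eV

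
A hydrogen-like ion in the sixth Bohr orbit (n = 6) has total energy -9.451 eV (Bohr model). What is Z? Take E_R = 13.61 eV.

E_n = −E_R Z²/n² ⇒ Z² = −E_n n²/E_R = 9.451 × 6² / 13.61 ≈ 25.00
Z = 5

5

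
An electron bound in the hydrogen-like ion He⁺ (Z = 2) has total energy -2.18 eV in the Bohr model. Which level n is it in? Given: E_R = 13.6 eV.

E_n = −E_R Z²/n² ⇒ n² = E_R Z²/(−E_n) = 13.6 × 2² / 2.18 ≈ 24.95
n = 5

5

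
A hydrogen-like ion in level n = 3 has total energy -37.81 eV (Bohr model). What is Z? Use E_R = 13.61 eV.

5

E_n = −E_R Z²/n² ⇒ Z² = −E_n n²/E_R = 37.81 × 3² / 13.61 ≈ 25.00
Z = 5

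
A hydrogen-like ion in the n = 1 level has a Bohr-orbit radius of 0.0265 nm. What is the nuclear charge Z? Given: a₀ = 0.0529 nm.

r_n = n²a₀/Z ⇒ Z = n²a₀/r = 1² × 0.0529 / 0.0265 ≈ 2.00
Z = 2

2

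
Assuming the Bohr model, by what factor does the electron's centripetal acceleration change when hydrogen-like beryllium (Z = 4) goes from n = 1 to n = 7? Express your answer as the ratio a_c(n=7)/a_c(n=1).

a_c ∝ Z^3 · n^-4; with Z fixed, a_c ∝ n^-4.
a_c(n=7)/a_c(n=1) = (7/1)^-4 = 1/2401

1/2401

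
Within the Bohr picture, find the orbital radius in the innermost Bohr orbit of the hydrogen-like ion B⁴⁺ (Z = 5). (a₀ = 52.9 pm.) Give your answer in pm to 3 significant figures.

10.6 pm

r_n = n²a₀/Z = 1² × 52.9 / 5
    = 1 × 52.9 / 5 = 10.6 pm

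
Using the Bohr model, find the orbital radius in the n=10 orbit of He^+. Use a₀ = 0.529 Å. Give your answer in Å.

26.5 Å

r_n = n²a₀/Z = 10² × 0.529 / 2
    = 100 × 0.529 / 2 = 26.5 Å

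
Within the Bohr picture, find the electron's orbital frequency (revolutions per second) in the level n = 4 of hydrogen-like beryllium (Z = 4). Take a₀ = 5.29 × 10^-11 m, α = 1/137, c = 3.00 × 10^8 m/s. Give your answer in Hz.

1.65 × 10^15 Hz

r = n²a₀/Z = 2.12 × 10^-10 m, v = Zαc/n = 2.19 × 10^6 m/s
f = v/(2πr) = 1.65 × 10^15 Hz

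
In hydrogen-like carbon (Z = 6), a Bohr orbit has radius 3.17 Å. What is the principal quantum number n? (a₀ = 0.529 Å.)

r_n = n²a₀/Z ⇒ n² = rZ/a₀ = 3.17 × 6 / 0.529 ≈ 35.95
n = 6

6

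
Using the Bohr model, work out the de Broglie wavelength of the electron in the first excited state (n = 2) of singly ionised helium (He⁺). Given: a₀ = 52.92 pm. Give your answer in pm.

332.5 pm

The Bohr quantisation condition is nλ = 2πr_n.
r_n = n²a₀/Z = 105.8 pm
λ = 2πr_n/n = 2π·105.8/2 = 332.5 pm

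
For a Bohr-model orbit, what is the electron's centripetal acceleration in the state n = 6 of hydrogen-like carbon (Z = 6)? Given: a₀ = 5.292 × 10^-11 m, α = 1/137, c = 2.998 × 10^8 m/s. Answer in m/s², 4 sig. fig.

1.508 × 10^22 m/s²

r = n²a₀/Z = 3.175 × 10^-10 m, v = Zαc/n = 2.188 × 10^6 m/s
a = v²/r = (2.188 × 10^6)² / 3.175 × 10^-10 = 1.508 × 10^22 m/s²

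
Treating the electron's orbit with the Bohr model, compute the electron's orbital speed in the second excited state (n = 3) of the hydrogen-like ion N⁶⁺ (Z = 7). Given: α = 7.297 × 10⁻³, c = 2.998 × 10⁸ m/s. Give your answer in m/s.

5.104 × 10⁶ m/s

v_n = Zαc/n = 7 × 0.007297 × 2.998 × 10⁸ / 3
    = 5.104 × 10⁶ m/s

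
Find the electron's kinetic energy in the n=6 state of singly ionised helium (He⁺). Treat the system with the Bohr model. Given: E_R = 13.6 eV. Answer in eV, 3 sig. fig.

1.51 eV

For a Coulomb orbit the virial theorem gives K = −E_n.
E_n = −E_R·Z²/n², so K = E_R·Z²/n² = 13.6 × 2²/6² = 1.51 eV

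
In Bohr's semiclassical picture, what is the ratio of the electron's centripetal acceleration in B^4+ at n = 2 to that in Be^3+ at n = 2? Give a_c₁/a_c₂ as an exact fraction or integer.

a_c ∝ Z^3 · n^-4
a_c₁/a_c₂ = (5/4)^3 · (2/2)^-4 = 125/64

125/64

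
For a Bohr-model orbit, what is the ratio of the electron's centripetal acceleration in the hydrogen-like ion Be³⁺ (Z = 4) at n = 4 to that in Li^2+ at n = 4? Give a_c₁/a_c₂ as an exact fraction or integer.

a_c ∝ Z^3 · n^-4
a_c₁/a_c₂ = (4/3)^3 · (4/4)^-4 = 64/27

64/27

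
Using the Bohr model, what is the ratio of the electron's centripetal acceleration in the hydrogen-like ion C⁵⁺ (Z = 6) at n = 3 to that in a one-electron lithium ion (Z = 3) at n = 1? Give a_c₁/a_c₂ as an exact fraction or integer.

a_c ∝ Z^3 · n^-4
a_c₁/a_c₂ = (6/3)^3 · (3/1)^-4 = 8/81

8/81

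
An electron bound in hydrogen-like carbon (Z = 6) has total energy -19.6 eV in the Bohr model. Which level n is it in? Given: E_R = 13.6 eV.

5

E_n = −E_R Z²/n² ⇒ n² = E_R Z²/(−E_n) = 13.6 × 6² / 19.6 ≈ 24.98
n = 5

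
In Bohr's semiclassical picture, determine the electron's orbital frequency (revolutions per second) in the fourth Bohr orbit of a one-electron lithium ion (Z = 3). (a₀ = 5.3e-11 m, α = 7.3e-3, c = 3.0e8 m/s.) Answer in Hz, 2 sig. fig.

9.2e14 Hz

r = n²a₀/Z = 2.8e-10 m, v = Zαc/n = 1.6e6 m/s
f = v/(2πr) = 9.2e14 Hz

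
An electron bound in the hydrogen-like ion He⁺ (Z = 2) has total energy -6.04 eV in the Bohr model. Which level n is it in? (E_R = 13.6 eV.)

3

E_n = −E_R Z²/n² ⇒ n² = E_R Z²/(−E_n) = 13.6 × 2² / 6.04 ≈ 9.01
n = 3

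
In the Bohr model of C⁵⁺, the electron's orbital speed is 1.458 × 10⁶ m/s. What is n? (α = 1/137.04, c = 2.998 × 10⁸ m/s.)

9

v_n = Zαc/n ⇒ n = Zαc/v = 6 × 0.007297 × 2.998 × 10⁸ / 1.458 × 10⁶ ≈ 9.00
n = 9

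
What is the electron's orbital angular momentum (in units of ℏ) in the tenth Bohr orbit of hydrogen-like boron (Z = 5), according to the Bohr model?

10

L_n = nℏ, so L/ℏ = n = 10.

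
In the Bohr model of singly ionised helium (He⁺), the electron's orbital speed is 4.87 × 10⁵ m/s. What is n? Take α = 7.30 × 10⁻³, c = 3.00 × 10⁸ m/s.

v_n = Zαc/n ⇒ n = Zαc/v = 2 × 0.00730 × 3.00 × 10⁸ / 4.87 × 10⁵ ≈ 8.99
n = 9

9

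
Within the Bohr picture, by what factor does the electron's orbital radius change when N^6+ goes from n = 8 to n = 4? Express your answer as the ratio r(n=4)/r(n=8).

r ∝ Z^-1 · n^2; with Z fixed, r ∝ n^2.
r(n=4)/r(n=8) = (4/8)^2 = 1/4

1/4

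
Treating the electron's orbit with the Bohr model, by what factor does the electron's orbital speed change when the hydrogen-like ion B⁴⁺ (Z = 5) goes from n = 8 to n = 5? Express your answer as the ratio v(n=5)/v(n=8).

8/5

v ∝ Z^1 · n^-1; with Z fixed, v ∝ n^-1.
v(n=5)/v(n=8) = (5/8)^-1 = 8/5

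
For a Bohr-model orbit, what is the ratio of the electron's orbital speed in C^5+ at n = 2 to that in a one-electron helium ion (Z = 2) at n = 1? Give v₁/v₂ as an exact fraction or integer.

3/2

v ∝ Z^1 · n^-1
v₁/v₂ = (6/2)^1 · (2/1)^-1 = 3/2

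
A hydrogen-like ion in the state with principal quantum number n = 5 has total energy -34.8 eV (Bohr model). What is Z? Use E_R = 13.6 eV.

8

E_n = −E_R Z²/n² ⇒ Z² = −E_n n²/E_R = 34.8 × 5² / 13.6 ≈ 63.97
Z = 8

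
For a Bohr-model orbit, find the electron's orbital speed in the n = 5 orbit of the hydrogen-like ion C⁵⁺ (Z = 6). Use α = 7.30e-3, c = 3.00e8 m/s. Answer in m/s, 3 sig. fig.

2.63e6 m/s

v_n = Zαc/n = 6 × 0.00730 × 3.00e8 / 5
    = 2.63e6 m/s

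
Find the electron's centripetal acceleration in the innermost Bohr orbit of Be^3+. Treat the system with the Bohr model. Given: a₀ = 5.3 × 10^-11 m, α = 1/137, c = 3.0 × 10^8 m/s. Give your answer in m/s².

5.8 × 10^24 m/s²

r = n²a₀/Z = 1.3 × 10^-11 m, v = Zαc/n = 8.8 × 10^6 m/s
a = v²/r = (8.8 × 10^6)² / 1.3 × 10^-11 = 5.8 × 10^24 m/s²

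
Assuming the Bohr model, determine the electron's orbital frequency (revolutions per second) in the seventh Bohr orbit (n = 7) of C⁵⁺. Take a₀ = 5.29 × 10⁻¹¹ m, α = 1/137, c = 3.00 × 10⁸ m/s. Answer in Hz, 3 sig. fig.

6.91 × 10¹⁴ Hz

r = n²a₀/Z = 4.32 × 10⁻¹⁰ m, v = Zαc/n = 1.88 × 10⁶ m/s
f = v/(2πr) = 6.91 × 10¹⁴ Hz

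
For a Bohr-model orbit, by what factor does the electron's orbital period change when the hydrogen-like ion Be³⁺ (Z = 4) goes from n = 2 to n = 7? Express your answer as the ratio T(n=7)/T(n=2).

T ∝ Z^-2 · n^3; with Z fixed, T ∝ n^3.
T(n=7)/T(n=2) = (7/2)^3 = 343/8

343/8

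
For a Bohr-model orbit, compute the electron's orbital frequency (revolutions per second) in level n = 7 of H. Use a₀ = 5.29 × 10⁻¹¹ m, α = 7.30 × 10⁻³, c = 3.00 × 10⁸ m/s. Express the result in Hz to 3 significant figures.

1.92 × 10¹³ Hz

r = n²a₀/Z = 2.59 × 10⁻⁹ m, v = Zαc/n = 3.13 × 10⁵ m/s
f = v/(2πr) = 1.92 × 10¹³ Hz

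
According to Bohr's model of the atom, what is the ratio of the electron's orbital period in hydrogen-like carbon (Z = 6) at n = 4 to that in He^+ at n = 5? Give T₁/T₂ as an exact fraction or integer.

64/1125

T ∝ Z^-2 · n^3
T₁/T₂ = (6/2)^-2 · (4/5)^3 = 64/1125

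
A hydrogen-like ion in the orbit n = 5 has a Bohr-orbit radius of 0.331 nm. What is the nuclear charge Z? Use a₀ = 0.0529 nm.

r_n = n²a₀/Z ⇒ Z = n²a₀/r = 5² × 0.0529 / 0.331 ≈ 4.00
Z = 4

4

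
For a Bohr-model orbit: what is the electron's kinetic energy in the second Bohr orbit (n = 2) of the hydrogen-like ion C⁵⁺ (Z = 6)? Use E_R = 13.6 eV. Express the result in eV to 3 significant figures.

For a Coulomb orbit the virial theorem gives K = −E_n.
E_n = −E_R·Z²/n², so K = E_R·Z²/n² = 13.6 × 6²/2² = 122 eV

122 eV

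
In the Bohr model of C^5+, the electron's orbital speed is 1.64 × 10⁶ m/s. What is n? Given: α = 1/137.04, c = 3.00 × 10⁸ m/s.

8

v_n = Zαc/n ⇒ n = Zαc/v = 6 × 0.00730 × 3.00 × 10⁸ / 1.64 × 10⁶ ≈ 8.01
n = 8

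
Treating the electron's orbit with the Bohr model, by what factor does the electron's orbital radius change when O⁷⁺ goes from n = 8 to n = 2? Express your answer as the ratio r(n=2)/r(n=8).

r ∝ Z^-1 · n^2; with Z fixed, r ∝ n^2.
r(n=2)/r(n=8) = (2/8)^2 = 1/16

1/16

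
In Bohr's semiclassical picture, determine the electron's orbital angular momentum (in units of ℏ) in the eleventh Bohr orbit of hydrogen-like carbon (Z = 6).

L_n = nℏ, so L/ℏ = n = 11.

11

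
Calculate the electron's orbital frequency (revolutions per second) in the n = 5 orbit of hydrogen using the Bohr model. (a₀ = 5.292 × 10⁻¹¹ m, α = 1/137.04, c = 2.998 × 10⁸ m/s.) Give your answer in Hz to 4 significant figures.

r = n²a₀/Z = 1.323 × 10⁻⁹ m, v = Zαc/n = 4.375 × 10⁵ m/s
f = v/(2πr) = 5.263 × 10¹³ Hz

5.263 × 10¹³ Hz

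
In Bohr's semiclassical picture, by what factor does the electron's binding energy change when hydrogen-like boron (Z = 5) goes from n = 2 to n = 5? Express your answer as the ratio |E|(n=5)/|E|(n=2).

|E| ∝ Z^2 · n^-2; with Z fixed, |E| ∝ n^-2.
|E|(n=5)/|E|(n=2) = (5/2)^-2 = 4/25

4/25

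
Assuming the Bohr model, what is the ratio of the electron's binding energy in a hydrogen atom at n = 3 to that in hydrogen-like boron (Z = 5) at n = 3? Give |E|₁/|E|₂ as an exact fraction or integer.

1/25

|E| ∝ Z^2 · n^-2
|E|₁/|E|₂ = (1/5)^2 · (3/3)^-2 = 1/25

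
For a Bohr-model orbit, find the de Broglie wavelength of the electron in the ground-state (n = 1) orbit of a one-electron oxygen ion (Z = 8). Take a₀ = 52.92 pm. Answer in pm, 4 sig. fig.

41.56 pm

The Bohr quantisation condition is nλ = 2πr_n.
r_n = n²a₀/Z = 6.615 pm
λ = 2πr_n/n = 2π·6.615/1 = 41.56 pm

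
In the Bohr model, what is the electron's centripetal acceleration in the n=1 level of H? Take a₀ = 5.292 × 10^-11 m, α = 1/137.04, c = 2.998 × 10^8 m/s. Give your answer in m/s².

r = n²a₀/Z = 5.292 × 10^-11 m, v = Zαc/n = 2.188 × 10^6 m/s
a = v²/r = (2.188 × 10^6)² / 5.292 × 10^-11 = 9.044 × 10^22 m/s²

9.044 × 10^22 m/s²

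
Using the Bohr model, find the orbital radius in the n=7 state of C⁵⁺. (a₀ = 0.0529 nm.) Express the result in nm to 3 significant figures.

r_n = n²a₀/Z = 7² × 0.0529 / 6
    = 49 × 0.0529 / 6 = 0.432 nm

0.432 nm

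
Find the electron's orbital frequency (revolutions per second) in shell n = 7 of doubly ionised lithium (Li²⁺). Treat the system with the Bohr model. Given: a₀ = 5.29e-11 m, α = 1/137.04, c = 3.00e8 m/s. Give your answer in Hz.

1.73e14 Hz

r = n²a₀/Z = 8.64e-10 m, v = Zαc/n = 9.38e5 m/s
f = v/(2πr) = 1.73e14 Hz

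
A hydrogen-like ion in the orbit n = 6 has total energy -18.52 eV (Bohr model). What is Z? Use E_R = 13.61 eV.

E_n = −E_R Z²/n² ⇒ Z² = −E_n n²/E_R = 18.52 × 6² / 13.61 ≈ 48.99
Z = 7

7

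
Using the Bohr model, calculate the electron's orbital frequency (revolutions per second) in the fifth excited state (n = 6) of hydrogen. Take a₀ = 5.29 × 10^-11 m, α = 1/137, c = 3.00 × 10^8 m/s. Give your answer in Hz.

3.05 × 10^13 Hz

r = n²a₀/Z = 1.90 × 10^-9 m, v = Zαc/n = 3.65 × 10^5 m/s
f = v/(2πr) = 3.05 × 10^13 Hz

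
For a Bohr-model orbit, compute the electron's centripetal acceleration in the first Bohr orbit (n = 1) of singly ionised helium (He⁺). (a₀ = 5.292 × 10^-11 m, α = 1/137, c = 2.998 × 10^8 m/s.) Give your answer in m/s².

7.239 × 10^23 m/s²

r = n²a₀/Z = 2.646 × 10^-11 m, v = Zαc/n = 4.377 × 10^6 m/s
a = v²/r = (4.377 × 10^6)² / 2.646 × 10^-11 = 7.239 × 10^23 m/s²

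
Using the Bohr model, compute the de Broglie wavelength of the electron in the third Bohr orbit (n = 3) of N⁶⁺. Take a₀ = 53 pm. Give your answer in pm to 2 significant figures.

140 pm

The Bohr quantisation condition is nλ = 2πr_n.
r_n = n²a₀/Z = 68 pm
λ = 2πr_n/n = 2π·68/3 = 140 pm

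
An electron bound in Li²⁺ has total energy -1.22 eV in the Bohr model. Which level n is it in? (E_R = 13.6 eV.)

E_n = −E_R Z²/n² ⇒ n² = E_R Z²/(−E_n) = 13.6 × 3² / 1.22 ≈ 100.33
n = 10

10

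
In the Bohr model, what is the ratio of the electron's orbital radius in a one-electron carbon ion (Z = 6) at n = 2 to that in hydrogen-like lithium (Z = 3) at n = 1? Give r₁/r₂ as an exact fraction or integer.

2

r ∝ Z^-1 · n^2
r₁/r₂ = (6/3)^-1 · (2/1)^2 = 2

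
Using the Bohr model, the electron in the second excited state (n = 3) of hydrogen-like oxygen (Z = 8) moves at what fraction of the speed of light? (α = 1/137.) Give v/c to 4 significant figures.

0.01946

v_n = Zαc/n, so v/c = Zα/n = 8 × 0.007299 / 3 = 0.01946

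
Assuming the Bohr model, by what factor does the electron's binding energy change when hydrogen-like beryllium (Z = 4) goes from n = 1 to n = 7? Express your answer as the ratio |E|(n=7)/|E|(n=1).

|E| ∝ Z^2 · n^-2; with Z fixed, |E| ∝ n^-2.
|E|(n=7)/|E|(n=1) = (7/1)^-2 = 1/49

1/49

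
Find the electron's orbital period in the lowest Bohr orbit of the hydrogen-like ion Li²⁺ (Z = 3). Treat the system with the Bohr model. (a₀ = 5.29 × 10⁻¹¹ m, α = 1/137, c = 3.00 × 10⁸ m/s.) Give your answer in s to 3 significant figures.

r = n²a₀/Z = 1²·5.29 × 10⁻¹¹/3 = 1.76 × 10⁻¹¹ m
v = Zαc/n = 3·0.00730·3.00 × 10⁸/1 = 6.57 × 10⁶ m/s
T = 2πr/v = 1.69 × 10⁻¹⁷ s

1.69 × 10⁻¹⁷ s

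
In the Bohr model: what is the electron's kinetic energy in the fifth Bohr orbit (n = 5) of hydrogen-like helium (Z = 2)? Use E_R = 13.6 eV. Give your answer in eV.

2.18 eV

For a Coulomb orbit the virial theorem gives K = −E_n.
E_n = −E_R·Z²/n², so K = E_R·Z²/n² = 13.6 × 2²/5² = 2.18 eV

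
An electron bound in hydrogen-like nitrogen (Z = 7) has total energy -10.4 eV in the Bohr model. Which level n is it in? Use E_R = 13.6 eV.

8

E_n = −E_R Z²/n² ⇒ n² = E_R Z²/(−E_n) = 13.6 × 7² / 10.4 ≈ 64.08
n = 8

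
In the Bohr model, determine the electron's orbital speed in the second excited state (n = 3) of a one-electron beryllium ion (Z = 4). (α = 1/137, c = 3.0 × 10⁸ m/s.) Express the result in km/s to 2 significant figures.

v_n = Zαc/n = 4 × 0.0073 × 3.0 × 10⁸ / 3
    = 2900 km/s

2900 km/s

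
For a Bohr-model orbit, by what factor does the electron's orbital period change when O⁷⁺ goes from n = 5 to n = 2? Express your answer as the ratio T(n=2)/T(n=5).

8/125

T ∝ Z^-2 · n^3; with Z fixed, T ∝ n^3.
T(n=2)/T(n=5) = (2/5)^3 = 8/125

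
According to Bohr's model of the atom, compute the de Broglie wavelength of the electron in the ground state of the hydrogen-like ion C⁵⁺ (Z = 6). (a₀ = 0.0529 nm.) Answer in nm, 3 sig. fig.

The Bohr quantisation condition is nλ = 2πr_n.
r_n = n²a₀/Z = 0.00882 nm
λ = 2πr_n/n = 2π·0.00882/1 = 0.0554 nm

0.0554 nm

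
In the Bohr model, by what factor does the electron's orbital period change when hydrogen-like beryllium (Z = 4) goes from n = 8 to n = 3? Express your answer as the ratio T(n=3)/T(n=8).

27/512

T ∝ Z^-2 · n^3; with Z fixed, T ∝ n^3.
T(n=3)/T(n=8) = (3/8)^3 = 27/512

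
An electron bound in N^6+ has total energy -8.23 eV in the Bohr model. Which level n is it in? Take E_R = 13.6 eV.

9

E_n = −E_R Z²/n² ⇒ n² = E_R Z²/(−E_n) = 13.6 × 7² / 8.23 ≈ 80.97
n = 9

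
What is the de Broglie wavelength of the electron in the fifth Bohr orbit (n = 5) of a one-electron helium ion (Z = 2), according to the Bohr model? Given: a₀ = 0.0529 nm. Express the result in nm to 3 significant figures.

0.831 nm

The Bohr quantisation condition is nλ = 2πr_n.
r_n = n²a₀/Z = 0.661 nm
λ = 2πr_n/n = 2π·0.661/5 = 0.831 nm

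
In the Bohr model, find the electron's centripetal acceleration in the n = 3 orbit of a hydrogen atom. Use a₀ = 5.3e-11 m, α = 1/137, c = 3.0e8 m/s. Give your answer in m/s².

r = n²a₀/Z = 4.8e-10 m, v = Zαc/n = 7.3e5 m/s
a = v²/r = (7.3e5)² / 4.8e-10 = 1.1e21 m/s²

1.1e21 m/s²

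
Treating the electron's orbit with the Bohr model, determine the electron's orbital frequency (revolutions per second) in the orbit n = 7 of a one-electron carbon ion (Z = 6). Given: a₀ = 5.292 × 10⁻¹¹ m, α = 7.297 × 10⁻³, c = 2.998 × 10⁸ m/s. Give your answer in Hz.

6.905 × 10¹⁴ Hz

r = n²a₀/Z = 4.322 × 10⁻¹⁰ m, v = Zαc/n = 1.875 × 10⁶ m/s
f = v/(2πr) = 6.905 × 10¹⁴ Hz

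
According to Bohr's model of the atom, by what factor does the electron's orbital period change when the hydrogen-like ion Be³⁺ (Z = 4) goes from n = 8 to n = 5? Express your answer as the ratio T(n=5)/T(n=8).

T ∝ Z^-2 · n^3; with Z fixed, T ∝ n^3.
T(n=5)/T(n=8) = (5/8)^3 = 125/512

125/512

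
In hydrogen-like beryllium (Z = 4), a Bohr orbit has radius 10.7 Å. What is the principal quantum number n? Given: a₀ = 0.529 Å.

9

r_n = n²a₀/Z ⇒ n² = rZ/a₀ = 10.7 × 4 / 0.529 ≈ 80.91
n = 9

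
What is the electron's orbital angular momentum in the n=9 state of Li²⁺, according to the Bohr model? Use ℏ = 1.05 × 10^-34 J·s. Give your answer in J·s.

L_n = nℏ = 9 × 1.05 × 10^-34 = 9.45 × 10^-34 J·s

9.45 × 10^-34 J·s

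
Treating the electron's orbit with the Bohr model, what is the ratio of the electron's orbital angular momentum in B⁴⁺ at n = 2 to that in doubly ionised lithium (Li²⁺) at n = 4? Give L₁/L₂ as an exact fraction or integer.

1/2

L = nℏ is independent of Z.
L₁/L₂ = n₁/n₂ = 2/4 = 1/2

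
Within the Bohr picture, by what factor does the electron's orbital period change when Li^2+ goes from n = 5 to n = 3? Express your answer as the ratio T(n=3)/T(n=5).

27/125

T ∝ Z^-2 · n^3; with Z fixed, T ∝ n^3.
T(n=3)/T(n=5) = (3/5)^3 = 27/125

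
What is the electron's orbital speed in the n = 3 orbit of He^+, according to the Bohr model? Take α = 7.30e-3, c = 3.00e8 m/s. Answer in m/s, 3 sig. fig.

1.46e6 m/s

v_n = Zαc/n = 2 × 0.00730 × 3.00e8 / 3
    = 1.46e6 m/s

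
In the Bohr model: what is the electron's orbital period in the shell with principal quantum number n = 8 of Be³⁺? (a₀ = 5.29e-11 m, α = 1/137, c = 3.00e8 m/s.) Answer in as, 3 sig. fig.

r = n²a₀/Z = 8²·5.29e-11/4 = 8.46e-10 m
v = Zαc/n = 4·0.00730·3.00e8/8 = 1.09e6 m/s
T = 2πr/v = 4.86e-15 s = 4860 as

4860 as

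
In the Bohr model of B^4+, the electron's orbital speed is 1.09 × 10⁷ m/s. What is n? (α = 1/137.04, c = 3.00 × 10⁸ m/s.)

v_n = Zαc/n ⇒ n = Zαc/v = 5 × 0.00730 × 3.00 × 10⁸ / 1.09 × 10⁷ ≈ 1.00
n = 1

1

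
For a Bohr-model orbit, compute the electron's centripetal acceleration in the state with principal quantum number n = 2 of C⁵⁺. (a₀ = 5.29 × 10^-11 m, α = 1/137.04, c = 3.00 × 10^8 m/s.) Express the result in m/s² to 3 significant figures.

1.22 × 10^24 m/s²

r = n²a₀/Z = 3.53 × 10^-11 m, v = Zαc/n = 6.57 × 10^6 m/s
a = v²/r = (6.57 × 10^6)² / 3.53 × 10^-11 = 1.22 × 10^24 m/s²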